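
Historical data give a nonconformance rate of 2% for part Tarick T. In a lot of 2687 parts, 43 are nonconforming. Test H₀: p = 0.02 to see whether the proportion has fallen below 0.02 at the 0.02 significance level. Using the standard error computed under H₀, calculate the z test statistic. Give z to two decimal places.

p̂ = 43/2687 ≈ 0.0160.
Standard error under H₀: √(0.02×0.98/2687) = 0.0027.
z = (0.0160 − 0.02)/0.0027 = -0.0040/0.0027 = -1.48.
p-value = P(Z < -1.480) ≈ 0.0694; since p > α = 0.02, fail to reject H₀.

z = -1.48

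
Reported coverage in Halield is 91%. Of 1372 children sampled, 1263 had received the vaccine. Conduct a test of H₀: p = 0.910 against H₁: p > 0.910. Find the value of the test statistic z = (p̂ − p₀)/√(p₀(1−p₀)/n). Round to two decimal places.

p̂ = 1263/1372 = 0.920554.
SE = √(p₀(1−p₀)/n) = √(0.0819/1372) = 0.007726.
z = (0.920554 − 0.91)/0.007726 = 0.010554/0.007726 = 1.37.
p-value = P(Z > 1.366) ≈ 0.0860.

z = 1.37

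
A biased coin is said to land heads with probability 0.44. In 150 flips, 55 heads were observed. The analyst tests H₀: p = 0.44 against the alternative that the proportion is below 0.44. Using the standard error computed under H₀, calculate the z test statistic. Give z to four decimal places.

p̂ = 55/150 ≈ 0.366667.
Under H₀, SE = √(0.44·0.56/150) = √(0.00164267) = 0.040530.
z = (0.366667 − 0.44)/0.040530 = -0.073333/0.040530 = -1.8094.
p-value = P(Z < -1.809) ≈ 0.0352.

z = -1.8094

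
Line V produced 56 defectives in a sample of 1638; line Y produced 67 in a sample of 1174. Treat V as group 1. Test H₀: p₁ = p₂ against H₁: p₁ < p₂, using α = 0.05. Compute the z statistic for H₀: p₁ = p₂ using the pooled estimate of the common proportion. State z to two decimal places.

p̂₁ = 56/1638 ≈ 0.03419, p̂₂ = 67/1174 ≈ 0.05707.
Pooled p̂ = (56+67)/(1638+1174) = 123/2812 = 0.04374.
SE = √(p̂(1−p̂)(1/n₁+1/n₂)) = √(0.04374·0.95626·0.00146229) = √(6.11644e-05) = 0.00782.
z = (0.03419 − 0.05707)/0.00782 = -0.02288/0.00782 = -2.93.
p-value = P(Z < -2.926) ≈ 0.0017; since p < α = 0.05, reject H₀.

z = -2.93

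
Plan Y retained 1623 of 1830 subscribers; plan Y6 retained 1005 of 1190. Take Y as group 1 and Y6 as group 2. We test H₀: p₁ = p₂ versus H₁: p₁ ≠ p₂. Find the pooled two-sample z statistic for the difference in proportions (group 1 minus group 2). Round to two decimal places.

p̂₁ = 1623/1830 ≈ 0.88689, p̂₂ = 1005/1190 ≈ 0.84454.
Pooled p̂ = (1623+1005)/(1830+1190) = 2628/3020 = 0.87020.
SE = √(p̂(1−p̂)(1/n₁+1/n₂)) = √(0.87020·0.12980·0.00138678) = √(0.000156641) = 0.01252.
z = (0.88689 − 0.84454)/0.01252 = 0.04235/0.01252 = 3.38.

z = 3.38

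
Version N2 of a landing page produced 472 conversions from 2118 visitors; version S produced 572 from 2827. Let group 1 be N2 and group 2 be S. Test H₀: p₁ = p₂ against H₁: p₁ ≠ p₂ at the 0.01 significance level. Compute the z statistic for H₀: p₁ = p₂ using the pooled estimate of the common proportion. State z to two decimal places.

z = 1.75

p̂₁ = 472/2118 = 0.22285, p̂₂ = 572/2827 = 0.20233.
Pooled p̂ = (472+572)/(2118+2827) = 1044/4945 = 0.21112.
SE = √(0.16655 × 0.000825875) = 0.01173.
z = (0.22285 − 0.20233)/0.01173 = 0.02052/0.01173 = 1.75.
Two-sided p-value ≈ 2·Φ(−1.749) = 0.0802, so at α = 0.01 we fail to reject H₀.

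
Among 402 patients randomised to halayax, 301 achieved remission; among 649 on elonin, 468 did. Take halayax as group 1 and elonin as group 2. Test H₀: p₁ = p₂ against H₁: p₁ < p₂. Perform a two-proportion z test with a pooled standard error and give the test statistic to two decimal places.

z = 0.98

p̂₁ = 301/402 = 0.74876, p̂₂ = 468/649 = 0.72111.
Pooled p̂ = (301+468)/(402+649) = 769/1051 = 0.73168.
SE = √(0.196322 × 0.00402839) = 0.02812.
z = (0.74876 − 0.72111)/0.02812 = 0.02765/0.02812 = 0.98.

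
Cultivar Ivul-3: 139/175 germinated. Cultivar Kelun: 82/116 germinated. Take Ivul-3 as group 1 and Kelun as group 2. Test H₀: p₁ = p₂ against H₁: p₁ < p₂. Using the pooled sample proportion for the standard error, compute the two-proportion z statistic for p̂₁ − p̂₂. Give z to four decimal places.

p̂₁ = 139/175 = 0.794286, p̂₂ = 82/116 = 0.706897.
Pooled p̂ = (139+82)/(175+116) = 221/291 = 0.759450.
SE = √(0.182686 × 0.014335) = 0.051174.
z = (0.794286 − 0.706897)/0.051174 = 0.087389/0.051174 = 1.7077.

z = 1.7077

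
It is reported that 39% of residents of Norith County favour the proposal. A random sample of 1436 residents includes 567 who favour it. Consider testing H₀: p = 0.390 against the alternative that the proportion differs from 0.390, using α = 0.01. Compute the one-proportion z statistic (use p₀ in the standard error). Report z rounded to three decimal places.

p̂ = 567/1436 = 0.39485.
Under H₀, SE = √(0.39·0.61/1436) = √(0.000165669) = 0.01287.
z = (0.39485 − 0.39)/0.01287 = 0.00485/0.01287 = 0.377.
p-value = 2·P(Z > 0.377) ≈ 0.7065. With α = 0.01, fail to reject H₀.

z = 0.377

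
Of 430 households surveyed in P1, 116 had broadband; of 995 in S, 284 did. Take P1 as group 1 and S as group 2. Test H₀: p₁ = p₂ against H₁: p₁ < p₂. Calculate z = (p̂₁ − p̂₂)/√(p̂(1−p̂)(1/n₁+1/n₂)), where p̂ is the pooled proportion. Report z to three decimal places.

p̂₁ = 116/430 ≈ 0.26977, p̂₂ = 284/995 ≈ 0.28543.
Pooled p̂ = (116+284)/(430+995) = 400/1425 = 0.28070.
SE = √(p̂(1−p̂)(1/n₁+1/n₂)) = √(0.28070·0.71930·0.00333061) = √(0.000672477) = 0.02593.
z = (0.26977 − 0.28543)/0.02593 = -0.01566/0.02593 = -0.604.
p-value = P(Z < -0.604) ≈ 0.2730.

z = -0.604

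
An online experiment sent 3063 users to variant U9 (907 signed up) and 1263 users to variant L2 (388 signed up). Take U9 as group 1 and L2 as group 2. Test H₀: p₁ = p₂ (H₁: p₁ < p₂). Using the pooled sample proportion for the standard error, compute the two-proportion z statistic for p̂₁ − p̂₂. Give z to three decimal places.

p̂₁ = 907/3063 = 0.296115, p̂₂ = 388/1263 = 0.307205.
Pooled p̂ = (907+388)/(3063+1263) = 1295/4326 = 0.299353.
SE = √(p̂(1−p̂)(1/n₁+1/n₂)) = √(0.299353·0.700647·0.00111824) = √(0.000234541) = 0.015315.
z = (0.296115 − 0.307205)/0.015315 = -0.011090/0.015315 = -0.724.

z = -0.724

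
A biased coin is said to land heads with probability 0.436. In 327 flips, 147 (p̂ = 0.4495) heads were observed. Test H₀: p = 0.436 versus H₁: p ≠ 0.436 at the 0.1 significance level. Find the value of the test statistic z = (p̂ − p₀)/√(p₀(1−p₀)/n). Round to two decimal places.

p̂ = 147/327 = 0.4495.
Under H₀, SE = √(0.436·0.564/327) = √(0.000752) = 0.0274.
z = (0.4495 − 0.436)/0.0274 = 0.0135/0.0274 = 0.49.
p-value = 2·P(Z > 0.494) ≈ 0.6214, so at α = 0.1 we fail to reject H₀.

z = 0.49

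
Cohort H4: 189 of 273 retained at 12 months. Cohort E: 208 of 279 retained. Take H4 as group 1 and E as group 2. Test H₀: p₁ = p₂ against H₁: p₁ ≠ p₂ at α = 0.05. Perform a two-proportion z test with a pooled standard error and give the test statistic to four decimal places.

p̂₁ = 189/273 ≈ 0.692308, p̂₂ = 208/279 ≈ 0.745520.
Pooled p̂ = (189+208)/(273+279) = 397/552 = 0.719203.
SE = √(0.20195 × 0.00724723) = 0.038257.
z = (0.692308 − 0.745520)/0.038257 = -0.053212/0.038257 = -1.3909.
p-value = 2·P(Z > 1.391) ≈ 0.1643, so at α = 0.05 we fail to reject H₀.

z = -1.3909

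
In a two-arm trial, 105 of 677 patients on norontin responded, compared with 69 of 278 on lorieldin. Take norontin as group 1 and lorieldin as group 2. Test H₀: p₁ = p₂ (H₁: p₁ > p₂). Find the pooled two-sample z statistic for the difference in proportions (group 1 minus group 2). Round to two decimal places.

p̂₁ = 105/677 = 0.1551, p̂₂ = 69/278 = 0.2482.
Pooled p̂ = (105+69)/(677+278) = 174/955 = 0.1822.
SE = √(p̂(1−p̂)(1/n₁+1/n₂)) = √(0.1822·0.8178·0.00507423) = √(0.000756073) = 0.0275.
z = (0.1551 − 0.2482)/0.0275 = -0.0931/0.0275 = -3.39.

z = -3.39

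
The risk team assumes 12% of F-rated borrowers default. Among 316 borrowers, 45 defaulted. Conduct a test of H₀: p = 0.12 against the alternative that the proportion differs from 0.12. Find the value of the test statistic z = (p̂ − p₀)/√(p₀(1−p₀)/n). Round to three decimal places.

p̂ = 45/316 ≈ 0.14241.
Under H₀, SE = √(0.12·0.88/316) = √(0.000334177) = 0.01828.
z = (0.14241 − 0.12)/0.01828 = 0.02241/0.01828 = 1.226.

z = 1.226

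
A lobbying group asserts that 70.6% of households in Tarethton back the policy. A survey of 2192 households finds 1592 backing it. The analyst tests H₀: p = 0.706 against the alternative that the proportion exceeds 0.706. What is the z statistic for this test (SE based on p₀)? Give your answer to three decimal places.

p̂ = 1592/2192 ≈ 0.72628.
SE = √(p₀(1−p₀)/n) = √(0.20756/2192) = 0.00973.
z = (0.72628 − 0.706)/0.00973 = 0.02028/0.00973 = 2.084.

z = 2.084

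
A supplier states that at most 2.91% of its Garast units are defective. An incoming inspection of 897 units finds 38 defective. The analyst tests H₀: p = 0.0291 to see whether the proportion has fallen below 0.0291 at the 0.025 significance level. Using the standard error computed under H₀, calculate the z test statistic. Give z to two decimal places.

z = 2.36

p̂ = 38/897 ≈ 0.04236.
SE = √(p₀(1−p₀)/n) = √(0.028253/897) = 0.00561.
z = (0.04236 − 0.0291)/0.00561 = 0.01326/0.00561 = 2.36.
p-value = P(Z < 2.363) ≈ 0.9909, so at α = 0.025 we fail to reject H₀.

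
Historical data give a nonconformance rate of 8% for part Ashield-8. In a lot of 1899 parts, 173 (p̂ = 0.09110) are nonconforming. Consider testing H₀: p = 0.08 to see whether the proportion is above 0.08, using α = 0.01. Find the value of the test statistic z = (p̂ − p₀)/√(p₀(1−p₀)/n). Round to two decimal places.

z = 1.78

p̂ = 173/1899 ≈ 0.09110.
SE = √(p₀(1−p₀)/n) = √(0.0736/1899) = 0.00623.
z = (0.09110 − 0.08)/0.00623 = 0.01110/0.00623 = 1.78.
p-value = P(Z > 1.783) ≈ 0.0373, so at α = 0.01 we fail to reject H₀.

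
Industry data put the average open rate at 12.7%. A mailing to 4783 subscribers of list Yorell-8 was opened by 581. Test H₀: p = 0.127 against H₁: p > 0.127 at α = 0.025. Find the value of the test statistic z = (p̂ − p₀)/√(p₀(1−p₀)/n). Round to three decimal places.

z = -1.148

p̂ = 581/4783 = 0.121472.
SE = √(p₀(1−p₀)/n) = √(0.11087/4783) = 0.004815.
z = (0.121472 − 0.127)/0.004815 = -0.005528/0.004815 = -1.148.
p-value = P(Z > -1.148) ≈ 0.8746, so at α = 0.025 we fail to reject H₀.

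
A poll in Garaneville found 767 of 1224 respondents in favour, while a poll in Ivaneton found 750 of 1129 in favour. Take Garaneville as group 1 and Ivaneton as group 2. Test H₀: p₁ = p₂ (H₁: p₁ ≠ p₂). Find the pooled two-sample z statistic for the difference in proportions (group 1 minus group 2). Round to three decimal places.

p̂₁ = 767/1224 ≈ 0.62663, p̂₂ = 750/1129 ≈ 0.66430.
Pooled p̂ = (767+750)/(1224+1129) = 1517/2353 = 0.64471.
SE = √(p̂(1−p̂)(1/n₁+1/n₂)) = √(0.64471·0.35529·0.00170273) = √(0.000390027) = 0.01975.
z = (0.62663 − 0.66430)/0.01975 = -0.03767/0.01975 = -1.907.

z = -1.907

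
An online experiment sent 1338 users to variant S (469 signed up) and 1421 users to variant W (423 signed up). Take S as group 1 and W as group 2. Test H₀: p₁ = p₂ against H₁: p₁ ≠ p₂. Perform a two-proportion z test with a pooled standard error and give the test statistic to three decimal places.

p̂₁ = 469/1338 = 0.350523, p̂₂ = 423/1421 = 0.297678.
Pooled p̂ = (469+423)/(1338+1421) = 892/2759 = 0.323306.
SE = √(p̂(1−p̂)(1/n₁+1/n₂)) = √(0.323306·0.676694·0.00145111) = √(0.000317473) = 0.017818.
z = (0.350523 − 0.297678)/0.017818 = 0.052845/0.017818 = 2.966.
p-value = 2·P(Z > 2.966) ≈ 0.0030.

z = 2.966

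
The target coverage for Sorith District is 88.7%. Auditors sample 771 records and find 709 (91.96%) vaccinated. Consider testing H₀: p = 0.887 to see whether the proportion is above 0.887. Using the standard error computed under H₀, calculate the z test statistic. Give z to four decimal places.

p̂ = 709/771 = 0.9195850.
Under H₀, SE = √(0.887·0.113/771) = √(0.000130001) = 0.0114018.
z = (0.9195850 − 0.887)/0.0114018 = 0.0325850/0.0114018 = 2.8579.

z = 2.8579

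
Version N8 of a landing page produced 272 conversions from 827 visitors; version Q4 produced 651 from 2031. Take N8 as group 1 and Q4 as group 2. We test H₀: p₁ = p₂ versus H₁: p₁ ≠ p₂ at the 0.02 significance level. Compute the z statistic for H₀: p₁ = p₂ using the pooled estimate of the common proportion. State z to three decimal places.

p̂₁ = 272/827 = 0.32890, p̂₂ = 651/2031 = 0.32053.
Pooled p̂ = (272+651)/(827+2031) = 923/2858 = 0.32295.
SE = √(p̂(1−p̂)(1/n₁+1/n₂)) = √(0.32295·0.67705·0.00170156) = √(0.000372053) = 0.01929.
z = (0.32890 − 0.32053)/0.01929 = 0.00837/0.01929 = 0.434.
p-value = 2·P(Z > 0.434) ≈ 0.6644; since p > α = 0.02, fail to reject H₀.

z = 0.434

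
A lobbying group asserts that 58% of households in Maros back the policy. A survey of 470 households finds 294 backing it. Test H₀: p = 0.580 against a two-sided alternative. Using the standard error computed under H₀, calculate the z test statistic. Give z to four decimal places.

z = 2.0000

p̂ = 294/470 = 0.625532.
Standard error under H₀: √(0.58×0.42/470) = 0.022766.
z = (0.625532 − 0.58)/0.022766 = 0.045532/0.022766 = 2.0000.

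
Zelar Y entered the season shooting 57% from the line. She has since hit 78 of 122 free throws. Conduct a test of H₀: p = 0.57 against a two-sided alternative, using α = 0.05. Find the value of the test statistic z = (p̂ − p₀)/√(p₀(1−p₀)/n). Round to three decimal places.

z = 1.547

p̂ = 78/122 = 0.63934.
SE = √(p₀(1−p₀)/n) = √(0.2451/122) = 0.04482.
z = (0.63934 − 0.57)/0.04482 = 0.06934/0.04482 = 1.547.
Two-sided p-value ≈ 2·Φ(−1.547) = 0.1218, so at α = 0.05 we fail to reject H₀.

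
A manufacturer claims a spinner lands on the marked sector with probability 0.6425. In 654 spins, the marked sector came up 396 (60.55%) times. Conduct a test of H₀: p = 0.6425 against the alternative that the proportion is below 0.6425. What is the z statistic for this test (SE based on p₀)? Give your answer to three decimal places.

p̂ = 396/654 = 0.60550.
Standard error under H₀: √(0.6425×0.3575/654) = 0.01874.
z = (0.60550 − 0.6425)/0.01874 = -0.03700/0.01874 = -1.974.

z = -1.974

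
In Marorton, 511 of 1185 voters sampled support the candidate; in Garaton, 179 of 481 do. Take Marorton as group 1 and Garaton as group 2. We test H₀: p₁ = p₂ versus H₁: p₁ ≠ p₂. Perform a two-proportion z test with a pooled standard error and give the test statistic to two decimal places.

p̂₁ = 511/1185 ≈ 0.4312, p̂₂ = 179/481 ≈ 0.3721.
Pooled p̂ = (511+179)/(1185+481) = 690/1666 = 0.4142.
SE = √(p̂(1−p̂)(1/n₁+1/n₂)) = √(0.4142·0.5858·0.00292288) = √(0.000709187) = 0.0266.
z = (0.4312 − 0.3721)/0.0266 = 0.0591/0.0266 = 2.22.
p-value = 2·P(Z > 2.219) ≈ 0.0265.

z = 2.22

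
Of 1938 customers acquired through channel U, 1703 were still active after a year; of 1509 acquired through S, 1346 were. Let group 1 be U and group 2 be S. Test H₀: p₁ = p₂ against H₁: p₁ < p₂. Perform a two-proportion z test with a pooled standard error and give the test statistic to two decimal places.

p̂₁ = 1703/1938 ≈ 0.8787, p̂₂ = 1346/1509 ≈ 0.8920.
Pooled p̂ = (1703+1346)/(1938+1509) = 3049/3447 = 0.8845.
SE = √(p̂(1−p̂)(1/n₁+1/n₂)) = √(0.8845·0.1155·0.00117869) = √(0.000120381) = 0.0110.
z = (0.8787 − 0.8920)/0.0110 = -0.0133/0.0110 = -1.21.

z = -1.21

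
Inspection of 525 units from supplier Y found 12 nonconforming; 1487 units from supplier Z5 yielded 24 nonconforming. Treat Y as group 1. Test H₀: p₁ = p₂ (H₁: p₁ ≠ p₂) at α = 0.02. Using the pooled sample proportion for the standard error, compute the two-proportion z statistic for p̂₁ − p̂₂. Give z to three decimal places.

p̂₁ = 12/525 = 0.022857, p̂₂ = 24/1487 = 0.016140.
Pooled p̂ = (12+24)/(525+1487) = 36/2012 = 0.017893.
SE = √(0.0175725 × 0.00257726) = 0.006730.
z = (0.022857 − 0.016140)/0.006730 = 0.006717/0.006730 = 0.998.
Two-sided p-value ≈ 2·Φ(−0.998) = 0.3182, so at α = 0.02 we fail to reject H₀.

z = 0.998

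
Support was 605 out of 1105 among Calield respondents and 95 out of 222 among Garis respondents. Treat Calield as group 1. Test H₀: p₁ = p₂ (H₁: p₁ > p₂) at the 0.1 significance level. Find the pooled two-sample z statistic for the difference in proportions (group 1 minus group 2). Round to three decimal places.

z = 3.257

p̂₁ = 605/1105 ≈ 0.54751, p̂₂ = 95/222 ≈ 0.42793.
Pooled p̂ = (605+95)/(1105+222) = 700/1327 = 0.52751.
SE = √(p̂(1−p̂)(1/n₁+1/n₂)) = √(0.52751·0.47249·0.00540948) = √(0.00134828) = 0.03672.
z = (0.54751 − 0.42793)/0.03672 = 0.11958/0.03672 = 3.257.
p-value = P(Z > 3.257) ≈ 0.0006; since p < α = 0.1, reject H₀.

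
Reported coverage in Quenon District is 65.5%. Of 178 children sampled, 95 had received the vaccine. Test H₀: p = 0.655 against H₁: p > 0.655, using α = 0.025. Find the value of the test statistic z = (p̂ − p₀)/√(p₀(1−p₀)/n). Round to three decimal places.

p̂ = 95/178 = 0.53371.
Standard error under H₀: √(0.655×0.345/178) = 0.03563.
z = (0.53371 − 0.655)/0.03563 = -0.12129/0.03563 = -3.404.
p-value = P(Z > -3.404) ≈ 0.9997, so at α = 0.025 we fail to reject H₀.

z = -3.404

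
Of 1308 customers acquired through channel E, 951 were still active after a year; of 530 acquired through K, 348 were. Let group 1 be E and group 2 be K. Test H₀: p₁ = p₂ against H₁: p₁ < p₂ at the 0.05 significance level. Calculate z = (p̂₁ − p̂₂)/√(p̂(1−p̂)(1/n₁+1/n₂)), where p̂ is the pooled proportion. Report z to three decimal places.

p̂₁ = 951/1308 = 0.72706, p̂₂ = 348/530 = 0.65660.
Pooled p̂ = (951+348)/(1308+530) = 1299/1838 = 0.70675.
SE = √(0.207256 × 0.00265132) = 0.02344.
z = (0.72706 − 0.65660)/0.02344 = 0.07046/0.02344 = 3.006.
p-value = P(Z < 3.006) ≈ 0.9987. With α = 0.05, fail to reject H₀.

z = 3.006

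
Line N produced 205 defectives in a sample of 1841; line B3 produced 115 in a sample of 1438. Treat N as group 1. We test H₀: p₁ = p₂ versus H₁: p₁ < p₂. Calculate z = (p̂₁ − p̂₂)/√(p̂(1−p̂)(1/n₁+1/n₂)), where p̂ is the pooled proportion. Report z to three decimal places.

p̂₁ = 205/1841 = 0.111353, p̂₂ = 115/1438 = 0.079972.
Pooled p̂ = (205+115)/(1841+1438) = 320/3279 = 0.097591.
SE = √(p̂(1−p̂)(1/n₁+1/n₂)) = √(0.097591·0.902409·0.00123859) = √(0.000109079) = 0.010444.
z = (0.111353 − 0.079972)/0.010444 = 0.031381/0.010444 = 3.005.

z = 3.005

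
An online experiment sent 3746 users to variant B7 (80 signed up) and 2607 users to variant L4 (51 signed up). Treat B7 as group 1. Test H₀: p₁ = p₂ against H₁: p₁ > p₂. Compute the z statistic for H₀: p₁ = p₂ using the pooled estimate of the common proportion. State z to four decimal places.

z = 0.4948

p̂₁ = 80/3746 ≈ 0.0213561, p̂₂ = 51/2607 ≈ 0.0195627.
Pooled p̂ = (80+51)/(3746+2607) = 131/6353 = 0.0206202.
SE = √(p̂(1−p̂)(1/n₁+1/n₂)) = √(0.0206202·0.9793798·0.000650534) = √(1.31375e-05) = 0.0036246.
z = (0.0213561 − 0.0195627)/0.0036246 = 0.0017934/0.0036246 = 0.4948.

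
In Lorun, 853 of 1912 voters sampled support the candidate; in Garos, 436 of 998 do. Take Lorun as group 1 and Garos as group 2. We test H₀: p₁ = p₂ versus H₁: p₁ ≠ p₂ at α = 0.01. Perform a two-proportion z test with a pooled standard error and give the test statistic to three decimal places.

p̂₁ = 853/1912 = 0.44613, p̂₂ = 436/998 = 0.43687.
Pooled p̂ = (853+436)/(1912+998) = 1289/2910 = 0.44296.
SE = √(p̂(1−p̂)(1/n₁+1/n₂)) = √(0.44296·0.55704·0.00152502) = √(0.000376292) = 0.01940.
z = (0.44613 − 0.43687)/0.01940 = 0.00926/0.01940 = 0.477.
p-value = 2·P(Z > 0.477) ≈ 0.6333; since p > α = 0.01, fail to reject H₀.

z = 0.477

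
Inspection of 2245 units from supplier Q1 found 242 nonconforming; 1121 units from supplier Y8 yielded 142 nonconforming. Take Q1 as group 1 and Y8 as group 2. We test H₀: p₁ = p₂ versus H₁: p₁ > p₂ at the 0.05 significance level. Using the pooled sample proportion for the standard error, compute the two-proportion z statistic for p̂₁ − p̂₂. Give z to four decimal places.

z = -1.6237

p̂₁ = 242/2245 ≈ 0.10779510, p̂₂ = 142/1121 ≈ 0.12667261.
Pooled p̂ = (242+142)/(2245+1121) = 384/3366 = 0.11408200.
SE = √(p̂(1−p̂)(1/n₁+1/n₂)) = √(0.11408200·0.88591800·0.00133749) = √(0.000135177) = 0.01162656.
z = (0.10779510 − 0.12667261)/0.01162656 = -0.01887751/0.01162656 = -1.6237.
p-value = P(Z > -1.624) ≈ 0.9478; since p > α = 0.05, fail to reject H₀.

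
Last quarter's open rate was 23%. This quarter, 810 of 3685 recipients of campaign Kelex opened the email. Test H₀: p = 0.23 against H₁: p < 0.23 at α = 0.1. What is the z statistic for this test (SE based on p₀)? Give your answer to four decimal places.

z = -1.4699

p̂ = 810/3685 = 0.2198100.
Standard error under H₀: √(0.23×0.77/3685) = 0.0069325.
z = (0.2198100 − 0.23)/0.0069325 = -0.0101900/0.0069325 = -1.4699.
p-value = P(Z < -1.470) ≈ 0.0708; since p < α = 0.1, reject H₀.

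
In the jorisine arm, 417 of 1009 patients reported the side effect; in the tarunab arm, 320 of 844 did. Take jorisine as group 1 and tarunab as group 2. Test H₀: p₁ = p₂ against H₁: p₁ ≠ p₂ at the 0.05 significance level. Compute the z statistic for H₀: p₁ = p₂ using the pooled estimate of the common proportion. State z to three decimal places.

p̂₁ = 417/1009 ≈ 0.41328, p̂₂ = 320/844 ≈ 0.37915.
Pooled p̂ = (417+320)/(1009+844) = 737/1853 = 0.39773.
SE = √(0.239542 × 0.00217591) = 0.02283.
z = (0.41328 − 0.37915)/0.02283 = 0.03413/0.02283 = 1.495.
p-value = 2·P(Z > 1.495) ≈ 0.1349. With α = 0.05, fail to reject H₀.

z = 1.495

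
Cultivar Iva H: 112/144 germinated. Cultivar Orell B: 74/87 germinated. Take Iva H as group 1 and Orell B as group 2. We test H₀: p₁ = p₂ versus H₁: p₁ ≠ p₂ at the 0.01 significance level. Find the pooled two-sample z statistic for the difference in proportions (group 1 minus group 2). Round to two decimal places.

p̂₁ = 112/144 = 0.7778, p̂₂ = 74/87 = 0.8506.
Pooled p̂ = (112+74)/(144+87) = 186/231 = 0.8052.
SE = √(p̂(1−p̂)(1/n₁+1/n₂)) = √(0.8052·0.1948·0.0184387) = √(0.00289222) = 0.0538.
z = (0.7778 − 0.8506)/0.0538 = -0.0728/0.0538 = -1.35.
Two-sided p-value ≈ 2·Φ(−1.354) = 0.1759, so at α = 0.01 we fail to reject H₀.

z = -1.35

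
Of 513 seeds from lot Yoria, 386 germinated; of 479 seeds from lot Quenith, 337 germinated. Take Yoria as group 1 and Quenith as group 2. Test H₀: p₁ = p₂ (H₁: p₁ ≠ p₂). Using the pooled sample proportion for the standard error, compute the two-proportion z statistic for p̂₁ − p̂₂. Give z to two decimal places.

p̂₁ = 386/513 = 0.7524, p̂₂ = 337/479 = 0.7035.
Pooled p̂ = (386+337)/(513+479) = 723/992 = 0.7288.
SE = √(p̂(1−p̂)(1/n₁+1/n₂)) = √(0.7288·0.2712·0.004037) = √(0.000797859) = 0.0282.
z = (0.7524 − 0.7035)/0.0282 = 0.0489/0.0282 = 1.73.

z = 1.73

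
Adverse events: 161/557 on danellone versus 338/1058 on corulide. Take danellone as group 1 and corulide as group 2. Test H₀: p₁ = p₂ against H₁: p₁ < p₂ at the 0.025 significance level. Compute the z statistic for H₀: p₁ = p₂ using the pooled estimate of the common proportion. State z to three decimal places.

p̂₁ = 161/557 ≈ 0.28905, p̂₂ = 338/1058 ≈ 0.31947.
Pooled p̂ = (161+338)/(557+1058) = 499/1615 = 0.30898.
SE = √(0.213511 × 0.00274051) = 0.02419.
z = (0.28905 − 0.31947)/0.02419 = -0.03042/0.02419 = -1.258.
p-value = P(Z < -1.258) ≈ 0.1043; since p > α = 0.025, fail to reject H₀.

z = -1.258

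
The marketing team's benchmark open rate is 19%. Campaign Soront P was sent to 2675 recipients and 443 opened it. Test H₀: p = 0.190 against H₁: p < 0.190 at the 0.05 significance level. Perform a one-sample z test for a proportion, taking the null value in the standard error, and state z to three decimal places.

p̂ = 443/2675 = 0.165607.
Standard error under H₀: √(0.19×0.81/2675) = 0.007585.
z = (0.165607 − 0.19)/0.007585 = -0.024393/0.007585 = -3.216.
p-value = P(Z < -3.216) ≈ 0.0007. With α = 0.05, reject H₀.

z = -3.216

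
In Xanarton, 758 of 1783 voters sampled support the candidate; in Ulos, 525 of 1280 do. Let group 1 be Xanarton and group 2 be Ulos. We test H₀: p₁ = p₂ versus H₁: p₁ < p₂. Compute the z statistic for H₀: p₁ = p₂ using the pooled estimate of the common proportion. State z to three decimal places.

p̂₁ = 758/1783 = 0.42513, p̂₂ = 525/1280 = 0.41016.
Pooled p̂ = (758+525)/(1783+1280) = 1283/3063 = 0.41887.
SE = √(p̂(1−p̂)(1/n₁+1/n₂)) = √(0.41887·0.58113·0.0013421) = √(0.000326692) = 0.01807.
z = (0.42513 − 0.41016)/0.01807 = 0.01497/0.01807 = 0.828.
p-value = P(Z < 0.828) ≈ 0.7962.

z = 0.828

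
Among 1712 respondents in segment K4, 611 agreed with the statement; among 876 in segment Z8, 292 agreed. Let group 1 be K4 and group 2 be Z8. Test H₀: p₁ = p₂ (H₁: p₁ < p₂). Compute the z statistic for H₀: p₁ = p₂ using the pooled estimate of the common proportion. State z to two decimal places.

p̂₁ = 611/1712 = 0.3569, p̂₂ = 292/876 = 0.3333.
Pooled p̂ = (611+292)/(1712+876) = 903/2588 = 0.3489.
SE = √(p̂(1−p̂)(1/n₁+1/n₂)) = √(0.3489·0.6511·0.00172566) = √(0.000392027) = 0.0198.
z = (0.3569 − 0.3333)/0.0198 = 0.0236/0.0198 = 1.19.
p-value = P(Z < 1.190) ≈ 0.8830.

z = 1.19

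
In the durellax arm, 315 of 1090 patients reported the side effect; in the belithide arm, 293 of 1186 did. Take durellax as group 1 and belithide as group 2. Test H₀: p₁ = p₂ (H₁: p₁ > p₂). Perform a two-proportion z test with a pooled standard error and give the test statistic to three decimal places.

p̂₁ = 315/1090 = 0.288991, p̂₂ = 293/1186 = 0.247049.
Pooled p̂ = (315+293)/(1090+1186) = 608/2276 = 0.267135.
SE = √(0.195774 × 0.0017606) = 0.018566.
z = (0.288991 − 0.247049)/0.018566 = 0.041942/0.018566 = 2.259.
p-value = P(Z > 2.259) ≈ 0.0119.

z = 2.259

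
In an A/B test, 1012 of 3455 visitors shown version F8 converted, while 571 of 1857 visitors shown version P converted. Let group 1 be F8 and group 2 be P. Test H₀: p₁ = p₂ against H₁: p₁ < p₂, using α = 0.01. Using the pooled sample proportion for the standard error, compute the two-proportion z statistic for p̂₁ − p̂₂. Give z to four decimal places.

p̂₁ = 1012/3455 ≈ 0.2929088, p̂₂ = 571/1857 ≈ 0.3074852.
Pooled p̂ = (1012+571)/(3455+1857) = 1583/5312 = 0.2980045.
SE = √(p̂(1−p̂)(1/n₁+1/n₂)) = √(0.2980045·0.7019955·0.000827939) = √(0.000173203) = 0.0131607.
z = (0.2929088 − 0.3074852)/0.0131607 = -0.0145764/0.0131607 = -1.1076.
p-value = P(Z < -1.108) ≈ 0.1340. With α = 0.01, fail to reject H₀.

z = -1.1076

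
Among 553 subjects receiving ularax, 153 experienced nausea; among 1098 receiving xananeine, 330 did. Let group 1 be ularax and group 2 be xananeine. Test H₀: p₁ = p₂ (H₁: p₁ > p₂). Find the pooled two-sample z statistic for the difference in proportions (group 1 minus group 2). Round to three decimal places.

p̂₁ = 153/553 = 0.276673, p̂₂ = 330/1098 = 0.300546.
Pooled p̂ = (153+330)/(553+1098) = 483/1651 = 0.292550.
SE = √(p̂(1−p̂)(1/n₁+1/n₂)) = √(0.292550·0.707450·0.00271907) = √(0.00056275) = 0.023722.
z = (0.276673 − 0.300546)/0.023722 = -0.023873/0.023722 = -1.006.
p-value = P(Z > -1.006) ≈ 0.8429.

z = -1.006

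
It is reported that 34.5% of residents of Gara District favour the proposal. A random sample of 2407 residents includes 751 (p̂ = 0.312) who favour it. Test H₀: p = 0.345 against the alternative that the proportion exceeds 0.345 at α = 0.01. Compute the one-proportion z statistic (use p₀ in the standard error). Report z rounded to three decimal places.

z = -3.405

p̂ = 751/2407 = 0.31201.
Standard error under H₀: √(0.345×0.655/2407) = 0.00969.
z = (0.31201 − 0.345)/0.00969 = -0.03299/0.00969 = -3.405.
p-value = P(Z > -3.405) ≈ 0.9997; since p > α = 0.01, fail to reject H₀.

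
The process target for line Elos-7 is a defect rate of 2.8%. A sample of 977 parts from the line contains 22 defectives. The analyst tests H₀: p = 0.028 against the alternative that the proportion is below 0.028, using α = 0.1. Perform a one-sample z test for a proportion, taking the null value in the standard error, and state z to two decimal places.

p̂ = 22/977 = 0.0225.
Under H₀, SE = √(0.028·0.972/977) = √(2.78567e-05) = 0.0053.
z = (0.0225 − 0.028)/0.0053 = -0.0055/0.0053 = -1.04.
p-value = P(Z < -1.039) ≈ 0.1495; since p > α = 0.1, fail to reject H₀.

z = -1.04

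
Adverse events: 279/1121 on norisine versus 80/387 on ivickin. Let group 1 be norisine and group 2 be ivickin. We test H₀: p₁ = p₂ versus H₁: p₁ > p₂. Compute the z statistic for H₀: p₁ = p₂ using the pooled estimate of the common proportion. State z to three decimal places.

p̂₁ = 279/1121 ≈ 0.24888, p̂₂ = 80/387 ≈ 0.20672.
Pooled p̂ = (279+80)/(1121+387) = 359/1508 = 0.23806.
SE = √(0.181389 × 0.00347604) = 0.02511.
z = (0.24888 − 0.20672)/0.02511 = 0.04216/0.02511 = 1.679.

z = 1.679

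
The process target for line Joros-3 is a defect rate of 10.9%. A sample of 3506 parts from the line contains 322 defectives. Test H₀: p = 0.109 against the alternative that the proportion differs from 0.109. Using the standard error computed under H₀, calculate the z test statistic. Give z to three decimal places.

p̂ = 322/3506 ≈ 0.091843.
SE = √(p₀(1−p₀)/n) = √(0.097119/3506) = 0.005263.
z = (0.091843 − 0.109)/0.005263 = -0.017157/0.005263 = -3.260.

z = -3.260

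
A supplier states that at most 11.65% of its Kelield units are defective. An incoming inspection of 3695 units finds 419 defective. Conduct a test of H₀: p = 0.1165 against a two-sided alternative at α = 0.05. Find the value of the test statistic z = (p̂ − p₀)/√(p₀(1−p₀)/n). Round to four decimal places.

z = -0.5880

p̂ = 419/3695 ≈ 0.1133965.
Under H₀, SE = √(0.1165·0.8835/3695) = √(2.7856e-05) = 0.0052779.
z = (0.1133965 − 0.1165)/0.0052779 = -0.0031035/0.0052779 = -0.5880.
Two-sided p-value ≈ 2·Φ(−0.588) = 0.5565. With α = 0.05, fail to reject H₀.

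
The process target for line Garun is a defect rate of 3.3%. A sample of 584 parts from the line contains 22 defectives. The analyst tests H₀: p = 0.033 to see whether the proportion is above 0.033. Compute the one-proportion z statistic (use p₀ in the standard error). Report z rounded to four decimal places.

p̂ = 22/584 = 0.037671.
Standard error under H₀: √(0.033×0.967/584) = 0.007392.
z = (0.037671 − 0.033)/0.007392 = 0.004671/0.007392 = 0.6319.

z = 0.6319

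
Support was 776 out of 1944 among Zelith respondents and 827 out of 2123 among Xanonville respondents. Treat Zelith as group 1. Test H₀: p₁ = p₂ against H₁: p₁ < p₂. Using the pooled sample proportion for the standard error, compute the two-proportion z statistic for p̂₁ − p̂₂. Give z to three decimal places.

p̂₁ = 776/1944 = 0.39918, p̂₂ = 827/2123 = 0.38954.
Pooled p̂ = (776+827)/(1944+2123) = 1603/4067 = 0.39415.
SE = √(0.238795 × 0.000985435) = 0.01534.
z = (0.39918 − 0.38954)/0.01534 = 0.00964/0.01534 = 0.628.

z = 0.628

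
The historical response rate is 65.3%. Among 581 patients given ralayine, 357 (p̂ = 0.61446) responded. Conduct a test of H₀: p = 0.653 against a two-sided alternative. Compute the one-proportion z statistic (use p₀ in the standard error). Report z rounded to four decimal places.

p̂ = 357/581 ≈ 0.614458.
Standard error under H₀: √(0.653×0.347/581) = 0.019748.
z = (0.614458 − 0.653)/0.019748 = -0.038542/0.019748 = -1.9517.
Two-sided p-value ≈ 2·Φ(−1.952) = 0.0510.

z = -1.9517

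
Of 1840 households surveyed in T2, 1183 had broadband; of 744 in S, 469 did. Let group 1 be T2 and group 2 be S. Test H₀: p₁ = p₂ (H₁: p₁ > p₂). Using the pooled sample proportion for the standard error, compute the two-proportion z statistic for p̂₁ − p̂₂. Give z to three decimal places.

p̂₁ = 1183/1840 = 0.64293, p̂₂ = 469/744 = 0.63038.
Pooled p̂ = (1183+469)/(1840+744) = 1652/2584 = 0.63932.
SE = √(p̂(1−p̂)(1/n₁+1/n₂)) = √(0.63932·0.36068·0.00188756) = √(0.000435254) = 0.02086.
z = (0.64293 − 0.63038)/0.02086 = 0.01255/0.02086 = 0.602.
p-value = P(Z > 0.602) ≈ 0.2736.

z = 0.602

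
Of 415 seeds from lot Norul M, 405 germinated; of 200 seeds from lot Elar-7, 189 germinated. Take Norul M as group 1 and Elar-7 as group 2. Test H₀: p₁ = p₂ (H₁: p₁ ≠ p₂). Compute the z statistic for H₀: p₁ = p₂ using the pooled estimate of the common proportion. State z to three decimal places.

z = 1.977

p̂₁ = 405/415 = 0.97590, p̂₂ = 189/200 = 0.94500.
Pooled p̂ = (405+189)/(415+200) = 594/615 = 0.96585.
SE = √(p̂(1−p̂)(1/n₁+1/n₂)) = √(0.96585·0.03415·0.00740964) = √(0.000244373) = 0.01563.
z = (0.97590 − 0.94500)/0.01563 = 0.03090/0.01563 = 1.977.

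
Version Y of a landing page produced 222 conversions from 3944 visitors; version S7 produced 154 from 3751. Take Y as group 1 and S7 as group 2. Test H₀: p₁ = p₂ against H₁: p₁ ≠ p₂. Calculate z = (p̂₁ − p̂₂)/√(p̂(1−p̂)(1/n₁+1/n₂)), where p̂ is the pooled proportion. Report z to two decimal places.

p̂₁ = 222/3944 ≈ 0.0563, p̂₂ = 154/3751 ≈ 0.0411.
Pooled p̂ = (222+154)/(3944+3751) = 376/7695 = 0.0489.
SE = √(0.0464753 × 0.000520145) = 0.0049.
z = (0.0563 − 0.0411)/0.0049 = 0.0152/0.0049 = 3.10.

z = 3.10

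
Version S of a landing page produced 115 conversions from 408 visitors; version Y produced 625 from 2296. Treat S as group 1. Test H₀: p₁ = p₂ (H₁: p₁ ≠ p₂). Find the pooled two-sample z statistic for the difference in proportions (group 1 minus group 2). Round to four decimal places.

p̂₁ = 115/408 = 0.281863, p̂₂ = 625/2296 = 0.272213.
Pooled p̂ = (115+625)/(408+2296) = 740/2704 = 0.273669.
SE = √(0.198774 × 0.00288652) = 0.023953.
z = (0.281863 − 0.272213)/0.023953 = 0.009650/0.023953 = 0.4029.
p-value = 2·P(Z > 0.403) ≈ 0.6870.

z = 0.4029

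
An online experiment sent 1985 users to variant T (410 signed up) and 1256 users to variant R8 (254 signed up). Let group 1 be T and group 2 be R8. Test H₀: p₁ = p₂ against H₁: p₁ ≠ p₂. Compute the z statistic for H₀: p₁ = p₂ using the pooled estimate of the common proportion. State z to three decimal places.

z = 0.297

p̂₁ = 410/1985 = 0.20655, p̂₂ = 254/1256 = 0.20223.
Pooled p̂ = (410+254)/(1985+1256) = 664/3241 = 0.20488.
SE = √(0.162901 × 0.00129996) = 0.01455.
z = (0.20655 − 0.20223)/0.01455 = 0.00432/0.01455 = 0.297.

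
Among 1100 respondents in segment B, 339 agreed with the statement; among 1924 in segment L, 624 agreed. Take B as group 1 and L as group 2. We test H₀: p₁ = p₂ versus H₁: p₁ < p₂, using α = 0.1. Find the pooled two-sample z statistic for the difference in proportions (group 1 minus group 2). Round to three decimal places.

z = -0.917

p̂₁ = 339/1100 ≈ 0.30818, p̂₂ = 624/1924 ≈ 0.32432.
Pooled p̂ = (339+624)/(1100+1924) = 963/3024 = 0.31845.
SE = √(0.21704 × 0.00142884) = 0.01761.
z = (0.30818 − 0.32432)/0.01761 = -0.01614/0.01761 = -0.917.
p-value = P(Z < -0.917) ≈ 0.1797. With α = 0.1, fail to reject H₀.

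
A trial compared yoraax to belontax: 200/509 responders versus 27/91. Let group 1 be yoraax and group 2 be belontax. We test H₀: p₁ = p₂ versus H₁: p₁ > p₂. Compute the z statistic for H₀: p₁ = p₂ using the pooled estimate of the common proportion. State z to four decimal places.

p̂₁ = 200/509 ≈ 0.392927, p̂₂ = 27/91 ≈ 0.296703.
Pooled p̂ = (200+27)/(509+91) = 227/600 = 0.378333.
SE = √(p̂(1−p̂)(1/n₁+1/n₂)) = √(0.378333·0.621667·0.0129536) = √(0.00304666) = 0.055197.
z = (0.392927 − 0.296703)/0.055197 = 0.096224/0.055197 = 1.7433.

z = 1.7433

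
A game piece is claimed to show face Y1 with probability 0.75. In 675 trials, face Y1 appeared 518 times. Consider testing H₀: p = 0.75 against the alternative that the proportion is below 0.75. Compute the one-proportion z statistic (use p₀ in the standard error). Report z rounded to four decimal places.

p̂ = 518/675 ≈ 0.767407.
SE = √(p₀(1−p₀)/n) = √(0.1875/675) = 0.016667.
z = (0.767407 − 0.75)/0.016667 = 0.017407/0.016667 = 1.0444.
p-value = P(Z < 1.044) ≈ 0.8519.

z = 1.0444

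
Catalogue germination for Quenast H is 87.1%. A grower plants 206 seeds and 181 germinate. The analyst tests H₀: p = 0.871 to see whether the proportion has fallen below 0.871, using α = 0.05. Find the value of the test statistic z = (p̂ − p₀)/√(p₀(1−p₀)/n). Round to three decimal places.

z = 0.327

p̂ = 181/206 = 0.87864.
Standard error under H₀: √(0.871×0.129/206) = 0.02335.
z = (0.87864 − 0.871)/0.02335 = 0.00764/0.02335 = 0.327.
p-value = P(Z < 0.327) ≈ 0.6282; since p > α = 0.05, fail to reject H₀.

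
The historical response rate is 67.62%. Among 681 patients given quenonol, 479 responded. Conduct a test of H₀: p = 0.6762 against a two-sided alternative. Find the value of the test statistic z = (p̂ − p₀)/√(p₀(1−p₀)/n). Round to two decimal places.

z = 1.52

p̂ = 479/681 ≈ 0.7034.
SE = √(p₀(1−p₀)/n) = √(0.21895/681) = 0.0179.
z = (0.7034 − 0.6762)/0.0179 = 0.0272/0.0179 = 1.52.
Two-sided p-value ≈ 2·Φ(−1.516) = 0.1296.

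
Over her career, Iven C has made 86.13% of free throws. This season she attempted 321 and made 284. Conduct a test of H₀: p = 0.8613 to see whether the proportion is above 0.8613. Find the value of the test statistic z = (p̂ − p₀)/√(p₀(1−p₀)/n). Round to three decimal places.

p̂ = 284/321 = 0.88474.
Standard error under H₀: √(0.8613×0.1387/321) = 0.01929.
z = (0.88474 − 0.8613)/0.01929 = 0.02344/0.01929 = 1.215.
p-value = P(Z > 1.215) ≈ 0.1122.

z = 1.215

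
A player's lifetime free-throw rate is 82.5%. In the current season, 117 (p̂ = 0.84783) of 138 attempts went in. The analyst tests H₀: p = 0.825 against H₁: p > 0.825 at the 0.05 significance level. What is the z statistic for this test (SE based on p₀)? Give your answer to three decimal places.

p̂ = 117/138 ≈ 0.84783.
SE = √(p₀(1−p₀)/n) = √(0.14438/138) = 0.03234.
z = (0.84783 − 0.825)/0.03234 = 0.02283/0.03234 = 0.706.
p-value = P(Z > 0.706) ≈ 0.2402; since p > α = 0.05, fail to reject H₀.

z = 0.706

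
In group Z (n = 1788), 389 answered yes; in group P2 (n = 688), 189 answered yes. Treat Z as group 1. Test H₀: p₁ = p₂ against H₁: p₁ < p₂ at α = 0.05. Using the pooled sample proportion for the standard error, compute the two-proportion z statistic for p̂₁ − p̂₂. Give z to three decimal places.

z = -3.011

p̂₁ = 389/1788 = 0.21756, p̂₂ = 189/688 = 0.27471.
Pooled p̂ = (389+189)/(1788+688) = 578/2476 = 0.23344.
SE = √(p̂(1−p̂)(1/n₁+1/n₂)) = √(0.23344·0.76656·0.00201277) = √(0.000360178) = 0.01898.
z = (0.21756 − 0.27471)/0.01898 = -0.05715/0.01898 = -3.011.
p-value = P(Z < -3.011) ≈ 0.0013. With α = 0.05, reject H₀.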